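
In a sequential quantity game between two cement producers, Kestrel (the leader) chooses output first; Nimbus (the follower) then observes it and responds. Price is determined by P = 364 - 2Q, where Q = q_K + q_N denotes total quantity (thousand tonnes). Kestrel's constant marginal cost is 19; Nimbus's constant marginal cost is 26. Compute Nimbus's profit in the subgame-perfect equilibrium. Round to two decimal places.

3280.50

The follower Nimbus best-responds to any q_K: π_N = (364 - 2Q)q_N - 26q_N.
∂π_N/∂q_N = 338 - 2q_K - 4q_N = 0 gives the reaction function q_N = (338 - 2q_K)/4.
Kestrel substitutes q_N(q_K) into its own profit: π_K = q_K(364 - 2q_K - (338 - 2q_K)/2) - 19q_K = (195 - q_K)q_K - 19q_K.
Maximising: ∂π_K/∂q_K = 176 - 2q_K = 0, giving q_K = 88.
Then q_N = (338 - 2·88)/4 = 81/2.
Price P = 364 - 2·(257/2) = 107.
Nimbus's profit: (107 - 26)·(81/2) = 3280.5000.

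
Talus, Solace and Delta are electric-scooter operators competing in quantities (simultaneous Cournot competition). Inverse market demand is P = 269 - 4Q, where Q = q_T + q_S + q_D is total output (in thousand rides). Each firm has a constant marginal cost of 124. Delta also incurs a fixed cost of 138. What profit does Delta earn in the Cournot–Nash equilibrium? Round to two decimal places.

190.52

Each firm earns π_i = (269 - 4Q)q_i - 124q_i.
First-order condition (treating rivals' output as given): 145 - 8q_i - 4·Σ_{j≠i} q_j = 0.
With identical firms every q_j equals q_i, so Σ_{j≠i} q_j = 2q_i and 145 = 16q_i, giving q_i = 145/16.
Price P = 269 - 4·(435/16) = 641/4.
Delta's profit: (641/4 - 124)·(145/16) - 138 = 190.5156.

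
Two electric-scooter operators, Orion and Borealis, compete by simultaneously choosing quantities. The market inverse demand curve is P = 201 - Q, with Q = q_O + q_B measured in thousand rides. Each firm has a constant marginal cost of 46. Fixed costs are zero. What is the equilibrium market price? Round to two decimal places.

Each firm earns π_i = (201 - Q)q_i - 46q_i.
Setting ∂π_i/∂q_i = 0 with rivals' quantities fixed: 155 - 2q_i - q_j = 0.
With identical firms every q_j equals q_i, so q_j = q_i and 155 = 3q_i, giving q_i = 155/3.
Total output Q = 310/3, so price P = 201 - 310/3 = 293/3.

97.67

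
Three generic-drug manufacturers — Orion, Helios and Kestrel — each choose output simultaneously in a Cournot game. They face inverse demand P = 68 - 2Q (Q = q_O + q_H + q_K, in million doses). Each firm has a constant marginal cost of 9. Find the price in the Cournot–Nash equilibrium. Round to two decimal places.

23.75

Each firm earns π_i = (68 - 2Q)q_i - 9q_i.
Setting ∂π_i/∂q_i = 0 with rivals' quantities fixed: 59 - 4q_i - 2·Σ_{j≠i} q_j = 0.
By symmetry each firm produces the same amount; substituting Σ_{j≠i} q_j = 2q_i yields q_i = 59/8.
Total output Q = 177/8, so price P = 68 - 2·(177/8) = 95/4.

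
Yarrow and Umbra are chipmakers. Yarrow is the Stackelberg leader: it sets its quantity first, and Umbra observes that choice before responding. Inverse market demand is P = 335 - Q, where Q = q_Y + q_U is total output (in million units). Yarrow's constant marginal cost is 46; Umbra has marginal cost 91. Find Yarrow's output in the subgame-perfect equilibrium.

167

Solve by backward induction. Given q_Y, the follower Umbra maximises π_U = (335 - q_Y - q_U)q_U - 91q_U.
Setting the follower's marginal profit to zero, 244 - q_Y - 2q_U = 0, i.e. q_U = (244 - q_Y)/2.
The leader anticipates this reaction. Substituting into P = 335 - Q gives P = 213 - (1/2)q_Y, so π_Y = (213 - (1/2)q_Y)q_Y - 46q_Y.
Maximising: ∂π_Y/∂q_Y = 167 - q_Y = 0, giving q_Y = 167.
Then q_U = (244 - 167)/2 = 77/2.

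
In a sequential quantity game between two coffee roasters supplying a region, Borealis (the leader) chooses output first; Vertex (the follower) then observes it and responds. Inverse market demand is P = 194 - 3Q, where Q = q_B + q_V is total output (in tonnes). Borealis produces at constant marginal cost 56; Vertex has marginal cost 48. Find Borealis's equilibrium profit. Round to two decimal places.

The follower Vertex best-responds to any q_B: π_V = (194 - 3Q)q_V - 48q_V.
∂π_V/∂q_V = 146 - 3q_B - 6q_V = 0 gives the reaction function q_V = (146 - 3q_B)/6.
The leader anticipates this reaction. Substituting into P = 194 - 3Q gives P = 121 - (3/2)q_B, so π_B = (121 - (3/2)q_B)q_B - 56q_B.
The leader's first-order condition 65 - 3q_B = 0 yields q_B = 65/3.
Then q_V = (146 - 3·(65/3))/6 = 27/2.
Price P = 194 - 3·(211/6) = 177/2.
Borealis's profit: (177/2 - 56)·(65/3) = 704.1667.

704.17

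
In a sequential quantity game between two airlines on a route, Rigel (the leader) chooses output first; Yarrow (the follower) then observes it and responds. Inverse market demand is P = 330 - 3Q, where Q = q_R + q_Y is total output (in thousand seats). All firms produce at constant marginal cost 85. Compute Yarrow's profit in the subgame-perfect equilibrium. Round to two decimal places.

1250.52

The follower Yarrow best-responds to any q_R: π_Y = (330 - 3Q)q_Y - 85q_Y.
∂π_Y/∂q_Y = 245 - 3q_R - 6q_Y = 0 gives the reaction function q_Y = (245 - 3q_R)/6.
Rigel substitutes q_Y(q_R) into its own profit: π_R = q_R(330 - 3q_R - (245 - 3q_R)/2) - 85q_R = (415/2 - (3/2)q_R)q_R - 85q_R.
Leader FOC: 245/2 - 3q_R = 0, so q_R = 245/6.
Then q_Y = (245 - 3·(245/6))/6 = 245/12.
Price P = 330 - 3·(245/4) = 585/4.
Yarrow's profit: (585/4 - 85)·(245/12) = 1250.5208.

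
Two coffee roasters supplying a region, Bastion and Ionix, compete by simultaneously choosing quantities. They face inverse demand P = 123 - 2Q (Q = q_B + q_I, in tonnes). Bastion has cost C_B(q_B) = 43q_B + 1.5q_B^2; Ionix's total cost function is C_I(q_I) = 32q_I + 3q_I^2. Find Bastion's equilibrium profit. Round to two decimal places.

Bastion's profit: π_B = (123 - 2Q)q_B - (43q_B + (3/2)q_B²). Setting ∂π_B/∂q_B = 0: 80 - 7q_B - 2(q_I) = 0.
Ionix's profit: π_I = (123 - 2Q)q_I - (32q_I + 3q_I²). Setting ∂π_I/∂q_I = 0: 91 - 10q_I - 2(q_B) = 0.
Best responses: q_B = (80 - 2q_I)/7, q_I = (91 - 2q_B)/10.
Solving the pair: q_B = 103/11, q_I = 159/22.
Price P = 123 - 2·(365/22) = 988/11.
Bastion's profit: (988/11)·(103/11) - 43·(103/11) - (3/2)(103/11)² = 306.8719.

306.87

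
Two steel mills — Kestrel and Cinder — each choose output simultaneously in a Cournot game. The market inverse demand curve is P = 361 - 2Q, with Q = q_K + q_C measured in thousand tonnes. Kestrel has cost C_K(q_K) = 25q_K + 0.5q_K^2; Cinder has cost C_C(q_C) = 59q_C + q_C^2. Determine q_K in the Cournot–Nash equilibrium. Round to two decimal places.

Kestrel's profit: π_K = (361 - 2Q)q_K - (25q_K + (1/2)q_K²). Setting ∂π_K/∂q_K = 0: 336 - 5q_K - 2(q_C) = 0.
Cinder's profit: π_C = (361 - 2Q)q_C - (59q_C + q_C²). Setting ∂π_C/∂q_C = 0: 302 - 6q_C - 2(q_K) = 0.
Rearranging gives the reaction functions q_K = (336 - 2q_C)/5 and q_C = (302 - 2q_K)/6.
Substituting one into the other gives q_K = 706/13 and q_C = 419/13.

54.31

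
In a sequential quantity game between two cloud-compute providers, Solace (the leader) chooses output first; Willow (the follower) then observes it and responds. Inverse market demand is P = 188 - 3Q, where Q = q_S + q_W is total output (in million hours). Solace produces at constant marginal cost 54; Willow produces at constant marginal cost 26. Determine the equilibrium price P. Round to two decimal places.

80.50

Solve by backward induction. Given q_S, the follower Willow maximises π_W = (188 - 3q_S - 3q_W)q_W - 26q_W.
∂π_W/∂q_W = 162 - 3q_S - 6q_W = 0 gives the reaction function q_W = (162 - 3q_S)/6.
The leader anticipates this reaction. Substituting into P = 188 - 3Q gives P = 107 - (3/2)q_S, so π_S = (107 - (3/2)q_S)q_S - 54q_S.
Leader FOC: 53 - 3q_S = 0, so q_S = 53/3.
Then q_W = (162 - 3·(53/3))/6 = 109/6.
Total output Q = 215/6, so price P = 188 - 3·(215/6) = 161/2.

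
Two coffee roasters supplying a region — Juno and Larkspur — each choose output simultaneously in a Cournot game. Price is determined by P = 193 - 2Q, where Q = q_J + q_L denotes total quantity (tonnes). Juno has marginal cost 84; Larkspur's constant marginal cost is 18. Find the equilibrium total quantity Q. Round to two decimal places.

Juno's profit: π_J = (193 - 2Q)q_J - (84q_J). Setting ∂π_J/∂q_J = 0: 109 - 4q_J - 2(q_L) = 0.
Larkspur's first-order condition: 175 - 4q_L - 2(q_J) = 0.
Best responses: q_J = (109 - 2q_L)/4, q_L = (175 - 2q_J)/4.
Solving the pair: q_J = 43/6, q_L = 241/6.
Total output Q = 43/6 + 241/6 = 142/3.

47.33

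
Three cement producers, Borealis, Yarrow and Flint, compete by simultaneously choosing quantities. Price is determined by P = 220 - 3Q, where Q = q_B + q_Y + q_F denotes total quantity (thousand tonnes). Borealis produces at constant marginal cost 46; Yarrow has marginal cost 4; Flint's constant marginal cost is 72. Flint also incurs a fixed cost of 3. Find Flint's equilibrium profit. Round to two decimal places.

57.75

Borealis's profit: π_B = (220 - 3Q)q_B - (46q_B). Setting ∂π_B/∂q_B = 0: 174 - 6q_B - 3(q_Y + q_F) = 0.
Yarrow's first-order condition: 216 - 6q_Y - 3(q_B + q_F) = 0.
Flint's profit: π_F = (220 - 3Q)q_F - (72q_F). Setting ∂π_F/∂q_F = 0: 148 - 6q_F - 3(q_B + q_Y) = 0.
Summing all 3 equations gives 538 − 12Q = 0, hence Q = 269/6.
Back-substituting: q_B = (174 − 269/2)/3 = 79/6, q_Y = (216 − 269/2)/3 = 163/6, q_F = (148 − 269/2)/3 = 9/2.
Price P = 220 - 3·(269/6) = 171/2.
Flint's profit: (171/2 - 72)·(9/2) - 3 = 231/4.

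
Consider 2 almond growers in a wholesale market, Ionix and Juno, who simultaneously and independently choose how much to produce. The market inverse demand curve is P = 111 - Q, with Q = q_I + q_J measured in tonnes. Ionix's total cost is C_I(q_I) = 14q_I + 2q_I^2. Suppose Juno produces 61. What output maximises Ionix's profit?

With the rival's output fixed at 61, Ionix's profit is π_I = (111 - 61 - q_I)q_I - (14q_I + 2q_I²) = (50 - q_I)q_I - (14q_I + 2q_I²).
∂π_I/∂q_I = 36 - 6q_I = 0, so q_I = 6.

6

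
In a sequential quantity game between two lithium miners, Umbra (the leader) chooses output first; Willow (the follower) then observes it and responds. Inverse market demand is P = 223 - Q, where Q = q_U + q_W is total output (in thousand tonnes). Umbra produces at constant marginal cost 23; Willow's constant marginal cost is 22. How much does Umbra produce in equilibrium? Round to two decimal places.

99.50

The follower Willow best-responds to any q_U: π_W = (223 - Q)q_W - 22q_W.
∂π_W/∂q_W = 201 - q_U - 2q_W = 0 gives the reaction function q_W = (201 - q_U)/2.
The leader anticipates this reaction. Substituting into P = 223 - Q gives P = 245/2 - (1/2)q_U, so π_U = (245/2 - (1/2)q_U)q_U - 23q_U.
The leader's first-order condition 199/2 - q_U = 0 yields q_U = 199/2.
Then q_W = (201 - 199/2)/2 = 203/4.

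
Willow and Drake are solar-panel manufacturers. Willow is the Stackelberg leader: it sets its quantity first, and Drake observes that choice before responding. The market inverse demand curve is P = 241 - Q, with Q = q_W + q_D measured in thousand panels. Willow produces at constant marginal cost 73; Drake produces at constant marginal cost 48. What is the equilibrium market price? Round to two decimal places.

108.75

Solve by backward induction. Given q_W, the follower Drake maximises π_D = (241 - q_W - q_D)q_D - 48q_D.
Follower FOC: 193 - q_W - 2q_D = 0, so q_D(q_W) = (193 - q_W)/2.
The leader anticipates this reaction. Substituting into P = 241 - Q gives P = 289/2 - (1/2)q_W, so π_W = (289/2 - (1/2)q_W)q_W - 73q_W.
Leader FOC: 143/2 - q_W = 0, so q_W = 143/2.
Then q_D = (193 - 143/2)/2 = 243/4.
Total output Q = 529/4, so price P = 241 - 529/4 = 435/4.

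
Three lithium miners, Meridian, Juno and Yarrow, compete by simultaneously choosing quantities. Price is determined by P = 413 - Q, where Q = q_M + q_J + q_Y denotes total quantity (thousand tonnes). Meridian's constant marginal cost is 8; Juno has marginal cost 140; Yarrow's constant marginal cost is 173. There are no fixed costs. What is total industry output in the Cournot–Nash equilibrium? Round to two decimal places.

229.50

Meridian's profit: π_M = (413 - Q)q_M - (8q_M). Setting ∂π_M/∂q_M = 0: 405 - 2q_M - (q_J + q_Y) = 0.
Juno's profit: π_J = (413 - Q)q_J - (140q_J). Setting ∂π_J/∂q_J = 0: 273 - 2q_J - (q_M + q_Y) = 0.
Yarrow's first-order condition: 240 - 2q_Y - (q_M + q_J) = 0.
Adding the 3 first-order conditions: 918 − 4Q = 0, so Q = 459/2.
Back-substituting: q_M = (405 − 459/2) = 351/2, q_J = (273 − 459/2) = 87/2, q_Y = (240 − 459/2) = 21/2.
Total output Q = 351/2 + 87/2 + 21/2 = 459/2.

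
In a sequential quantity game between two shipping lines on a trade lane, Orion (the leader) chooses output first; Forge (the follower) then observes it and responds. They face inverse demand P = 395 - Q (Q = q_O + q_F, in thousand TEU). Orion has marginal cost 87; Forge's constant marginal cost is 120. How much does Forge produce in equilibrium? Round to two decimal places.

52.25

The follower Forge best-responds to any q_O: π_F = (395 - Q)q_F - 120q_F.
Setting the follower's marginal profit to zero, 275 - q_O - 2q_F = 0, i.e. q_F = (275 - q_O)/2.
The leader anticipates this reaction. Substituting into P = 395 - Q gives P = 515/2 - (1/2)q_O, so π_O = (515/2 - (1/2)q_O)q_O - 87q_O.
Maximising: ∂π_O/∂q_O = 341/2 - q_O = 0, giving q_O = 341/2.
Then q_F = (275 - 341/2)/2 = 209/4.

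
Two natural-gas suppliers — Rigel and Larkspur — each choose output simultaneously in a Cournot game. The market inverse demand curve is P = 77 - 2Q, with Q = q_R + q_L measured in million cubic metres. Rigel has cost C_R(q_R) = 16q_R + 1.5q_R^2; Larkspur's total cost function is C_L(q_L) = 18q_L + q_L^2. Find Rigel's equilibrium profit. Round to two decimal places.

Rigel's profit: π_R = (77 - 2Q)q_R - (16q_R + (3/2)q_R²). Setting ∂π_R/∂q_R = 0: 61 - 7q_R - 2(q_L) = 0.
Larkspur's profit: π_L = (77 - 2Q)q_L - (18q_L + q_L²). Setting ∂π_L/∂q_L = 0: 59 - 6q_L - 2(q_R) = 0.
Best responses: q_R = (61 - 2q_L)/7, q_L = (59 - 2q_R)/6.
Solving the pair: q_R = 124/19, q_L = 291/38.
Price P = 77 - 2·(539/38) = 924/19.
Rigel's profit: (924/19)·(124/19) - 16·(124/19) - (3/2)(124/19)² = 149.0748.

149.07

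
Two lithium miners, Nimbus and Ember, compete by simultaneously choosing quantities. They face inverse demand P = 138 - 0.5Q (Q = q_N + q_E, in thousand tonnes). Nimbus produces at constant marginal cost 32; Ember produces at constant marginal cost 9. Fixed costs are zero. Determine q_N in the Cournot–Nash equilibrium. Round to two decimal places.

Nimbus's profit: π_N = (138 - 0.5Q)q_N - (32q_N). Setting ∂π_N/∂q_N = 0: 106 - q_N - (1/2)(q_E) = 0.
Ember's first-order condition: 129 - q_E - (1/2)(q_N) = 0.
Rearranging gives the reaction functions q_N = (106 - (1/2)q_E) and q_E = (129 - (1/2)q_N).
Solving the pair: q_N = 166/3, q_E = 304/3.

55.33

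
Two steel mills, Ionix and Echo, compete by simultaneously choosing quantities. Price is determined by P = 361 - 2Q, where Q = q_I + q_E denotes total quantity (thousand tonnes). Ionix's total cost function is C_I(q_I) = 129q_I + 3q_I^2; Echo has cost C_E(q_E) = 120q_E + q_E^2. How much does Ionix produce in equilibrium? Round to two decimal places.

16.25

Ionix's profit: π_I = (361 - 2Q)q_I - (129q_I + 3q_I²). Setting ∂π_I/∂q_I = 0: 232 - 10q_I - 2(q_E) = 0.
Echo's profit: π_E = (361 - 2Q)q_E - (120q_E + q_E²). Setting ∂π_E/∂q_E = 0: 241 - 6q_E - 2(q_I) = 0.
Rearranging gives the reaction functions q_I = (232 - 2q_E)/10 and q_E = (241 - 2q_I)/6.
Substituting one into the other gives q_I = 65/4 and q_E = 139/4.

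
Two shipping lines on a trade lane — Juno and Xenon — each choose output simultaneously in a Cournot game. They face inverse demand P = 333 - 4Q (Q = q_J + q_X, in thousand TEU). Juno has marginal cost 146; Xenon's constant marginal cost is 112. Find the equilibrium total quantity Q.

34

Juno's profit: π_J = (333 - 4Q)q_J - (146q_J). Setting ∂π_J/∂q_J = 0: 187 - 8q_J - 4(q_X) = 0.
Xenon's profit: π_X = (333 - 4Q)q_X - (112q_X). Setting ∂π_X/∂q_X = 0: 221 - 8q_X - 4(q_J) = 0.
Best responses: q_J = (187 - 4q_X)/8, q_X = (221 - 4q_J)/8.
Solving the pair: q_J = 51/4, q_X = 85/4.
Total output Q = 51/4 + 85/4 = 34.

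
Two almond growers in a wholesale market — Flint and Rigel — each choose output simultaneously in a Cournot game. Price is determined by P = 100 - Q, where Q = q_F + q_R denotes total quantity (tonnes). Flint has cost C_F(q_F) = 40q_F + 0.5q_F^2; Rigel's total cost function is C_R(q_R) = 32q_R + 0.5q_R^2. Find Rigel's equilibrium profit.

Flint's profit: π_F = (100 - Q)q_F - (40q_F + (1/2)q_F²). Setting ∂π_F/∂q_F = 0: 60 - 3q_F - (q_R) = 0.
Rigel's profit: π_R = (100 - Q)q_R - (32q_R + (1/2)q_R²). Setting ∂π_R/∂q_R = 0: 68 - 3q_R - (q_F) = 0.
Best responses: q_F = (60 - q_R)/3, q_R = (68 - q_F)/3.
Solving the pair: q_F = 14, q_R = 18.
Price P = 100 - 32 = 68.
Rigel's profit: 68·18 - 32·18 - (1/2)·18² = 486.

486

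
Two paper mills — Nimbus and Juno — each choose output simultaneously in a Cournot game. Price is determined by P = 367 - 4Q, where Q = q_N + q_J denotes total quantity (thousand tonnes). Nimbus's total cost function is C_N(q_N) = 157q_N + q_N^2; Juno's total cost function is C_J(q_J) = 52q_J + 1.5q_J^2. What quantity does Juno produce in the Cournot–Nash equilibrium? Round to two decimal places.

24.57

Nimbus's profit: π_N = (367 - 4Q)q_N - (157q_N + q_N²). Setting ∂π_N/∂q_N = 0: 210 - 10q_N - 4(q_J) = 0.
Juno's profit: π_J = (367 - 4Q)q_J - (52q_J + (3/2)q_J²). Setting ∂π_J/∂q_J = 0: 315 - 11q_J - 4(q_N) = 0.
Rearranging gives the reaction functions q_N = (210 - 4q_J)/10 and q_J = (315 - 4q_N)/11.
Solving the pair: q_N = 525/47, q_J = 1155/47.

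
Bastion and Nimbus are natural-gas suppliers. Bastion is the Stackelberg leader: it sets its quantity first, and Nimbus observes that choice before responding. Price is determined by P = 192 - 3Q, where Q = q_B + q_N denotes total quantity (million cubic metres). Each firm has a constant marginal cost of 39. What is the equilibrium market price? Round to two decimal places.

77.25

The follower Nimbus best-responds to any q_B: π_N = (192 - 3Q)q_N - 39q_N.
Follower FOC: 153 - 3q_B - 6q_N = 0, so q_N(q_B) = (153 - 3q_B)/6.
Bastion substitutes q_N(q_B) into its own profit: π_B = q_B(192 - 3q_B - (153 - 3q_B)/2) - 39q_B = (231/2 - (3/2)q_B)q_B - 39q_B.
Leader FOC: 153/2 - 3q_B = 0, so q_B = 51/2.
Then q_N = (153 - 3·(51/2))/6 = 51/4.
Total output Q = 153/4, so price P = 192 - 3·(153/4) = 309/4.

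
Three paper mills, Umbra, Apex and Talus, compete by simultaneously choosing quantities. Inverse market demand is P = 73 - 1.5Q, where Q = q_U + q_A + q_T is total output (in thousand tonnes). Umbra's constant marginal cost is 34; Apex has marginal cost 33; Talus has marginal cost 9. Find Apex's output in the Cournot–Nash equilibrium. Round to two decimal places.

Umbra's profit: π_U = (73 - 1.5Q)q_U - (34q_U). Setting ∂π_U/∂q_U = 0: 39 - 3q_U - (3/2)(q_A + q_T) = 0.
Apex's profit: π_A = (73 - 1.5Q)q_A - (33q_A). Setting ∂π_A/∂q_A = 0: 40 - 3q_A - (3/2)(q_U + q_T) = 0.
Talus's profit: π_T = (73 - 1.5Q)q_T - (9q_T). Setting ∂π_T/∂q_T = 0: 64 - 3q_T - (3/2)(q_U + q_A) = 0.
Summing all 3 equations gives 143 − 6Q = 0, hence Q = 143/6.
Back-substituting: q_U = (39 − 143/4)/(3/2) = 13/6, q_A = (40 − 143/4)/(3/2) = 17/6, q_T = (64 − 143/4)/(3/2) = 113/6.

2.83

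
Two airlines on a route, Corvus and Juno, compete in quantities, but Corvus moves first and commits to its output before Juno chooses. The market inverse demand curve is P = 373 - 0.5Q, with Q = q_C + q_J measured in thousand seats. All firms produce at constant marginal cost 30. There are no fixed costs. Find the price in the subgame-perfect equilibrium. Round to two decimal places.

115.75

Solve by backward induction. Given q_C, the follower Juno maximises π_J = (373 - (1/2)q_C - (1/2)q_J)q_J - 30q_J.
Follower FOC: 343 - (1/2)q_C - q_J = 0, so q_J(q_C) = (343 - (1/2)q_C).
The leader anticipates this reaction. Substituting into P = 373 - 0.5Q gives P = 403/2 - (1/4)q_C, so π_C = (403/2 - (1/4)q_C)q_C - 30q_C.
Leader FOC: 343/2 - (1/2)q_C = 0, so q_C = 343.
Then q_J = (343 - (1/2)·343) = 343/2.
Total output Q = 1029/2, so price P = 373 - (1/2)·(1029/2) = 463/4.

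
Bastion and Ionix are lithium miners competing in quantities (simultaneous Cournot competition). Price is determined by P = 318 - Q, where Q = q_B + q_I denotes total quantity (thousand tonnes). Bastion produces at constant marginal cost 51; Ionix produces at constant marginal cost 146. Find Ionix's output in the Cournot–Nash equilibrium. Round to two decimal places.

Bastion's profit: π_B = (318 - Q)q_B - (51q_B). Setting ∂π_B/∂q_B = 0: 267 - 2q_B - (q_I) = 0.
Ionix's profit: π_I = (318 - Q)q_I - (146q_I). Setting ∂π_I/∂q_I = 0: 172 - 2q_I - (q_B) = 0.
So q_B = (267 - q_I)/2 and q_I = (172 - q_B)/2.
Substituting one into the other gives q_B = 362/3 and q_I = 77/3.

25.67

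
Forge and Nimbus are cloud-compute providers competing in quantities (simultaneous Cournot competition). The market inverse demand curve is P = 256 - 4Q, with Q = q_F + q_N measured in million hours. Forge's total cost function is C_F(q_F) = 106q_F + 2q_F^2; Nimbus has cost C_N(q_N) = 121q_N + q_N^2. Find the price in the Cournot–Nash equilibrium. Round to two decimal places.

Forge's profit: π_F = (256 - 4Q)q_F - (106q_F + 2q_F²). Setting ∂π_F/∂q_F = 0: 150 - 12q_F - 4(q_N) = 0.
Nimbus's profit: π_N = (256 - 4Q)q_N - (121q_N + q_N²). Setting ∂π_N/∂q_N = 0: 135 - 10q_N - 4(q_F) = 0.
So q_F = (150 - 4q_N)/12 and q_N = (135 - 4q_F)/10.
Substituting one into the other gives q_F = 120/13 and q_N = 255/26.
Total output Q = 495/26, so price P = 256 - 4·(495/26) = 179.8462.

179.85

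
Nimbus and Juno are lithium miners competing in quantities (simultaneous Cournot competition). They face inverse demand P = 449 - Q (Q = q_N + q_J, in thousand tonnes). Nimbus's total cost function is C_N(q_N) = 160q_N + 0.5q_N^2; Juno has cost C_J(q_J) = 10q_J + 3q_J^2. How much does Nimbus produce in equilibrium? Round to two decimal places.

Nimbus's profit: π_N = (449 - Q)q_N - (160q_N + (1/2)q_N²). Setting ∂π_N/∂q_N = 0: 289 - 3q_N - (q_J) = 0.
Juno's first-order condition: 439 - 8q_J - (q_N) = 0.
Best responses: q_N = (289 - q_J)/3, q_J = (439 - q_N)/8.
Substituting one into the other gives q_N = 1873/23 and q_J = 1028/23.

81.43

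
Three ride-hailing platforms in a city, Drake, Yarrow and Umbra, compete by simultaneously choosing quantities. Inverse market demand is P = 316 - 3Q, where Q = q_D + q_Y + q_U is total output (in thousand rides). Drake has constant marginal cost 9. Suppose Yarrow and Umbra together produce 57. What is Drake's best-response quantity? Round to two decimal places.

With rivals' combined output fixed at 57, Drake's profit is π_D = (316 - 3·57 - 3q_D)q_D - (9q_D) = (145 - 3q_D)q_D - (9q_D).
∂π_D/∂q_D = 136 - 6q_D = 0, so q_D = 68/3.

22.67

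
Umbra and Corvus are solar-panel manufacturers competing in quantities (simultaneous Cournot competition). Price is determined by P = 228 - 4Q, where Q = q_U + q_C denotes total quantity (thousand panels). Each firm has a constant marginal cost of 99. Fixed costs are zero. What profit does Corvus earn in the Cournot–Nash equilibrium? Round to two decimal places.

462.25

A representative firm's profit is π_i = q_i(228 - 4Q) - 99q_i.
Setting ∂π_i/∂q_i = 0 with rivals' quantities fixed: 129 - 8q_i - 4q_j = 0.
With identical firms every q_j equals q_i, so q_j = q_i and 129 = 12q_i, giving q_i = 43/4.
Price P = 228 - 4·(43/2) = 142.
Corvus's profit: (142 - 99)·(43/4) = 1849/4.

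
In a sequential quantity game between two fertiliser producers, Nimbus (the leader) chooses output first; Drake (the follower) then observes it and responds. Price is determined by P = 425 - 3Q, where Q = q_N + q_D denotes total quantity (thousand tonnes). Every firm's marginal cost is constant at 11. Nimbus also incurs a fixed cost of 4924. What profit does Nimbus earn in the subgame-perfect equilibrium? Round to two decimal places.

The follower Drake best-responds to any q_N: π_D = (425 - 3Q)q_D - 11q_D.
∂π_D/∂q_D = 414 - 3q_N - 6q_D = 0 gives the reaction function q_D = (414 - 3q_N)/6.
Nimbus substitutes q_D(q_N) into its own profit: π_N = q_N(425 - 3q_N - (414 - 3q_N)/2) - 11q_N = (218 - (3/2)q_N)q_N - 11q_N.
The leader's first-order condition 207 - 3q_N = 0 yields q_N = 69.
Then q_D = (414 - 3·69)/6 = 69/2.
Price P = 425 - 3·(207/2) = 229/2.
Nimbus's profit: (229/2 - 11)·69 - 4924 = 2217.5000.

2217.50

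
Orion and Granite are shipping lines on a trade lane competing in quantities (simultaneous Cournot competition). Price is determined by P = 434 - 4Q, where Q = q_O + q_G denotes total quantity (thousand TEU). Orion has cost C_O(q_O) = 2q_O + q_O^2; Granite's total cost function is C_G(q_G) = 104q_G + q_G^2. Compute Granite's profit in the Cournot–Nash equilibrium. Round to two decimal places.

Orion's profit: π_O = (434 - 4Q)q_O - (2q_O + q_O²). Setting ∂π_O/∂q_O = 0: 432 - 10q_O - 4(q_G) = 0.
Granite's first-order condition: 330 - 10q_G - 4(q_O) = 0.
Best responses: q_O = (432 - 4q_G)/10, q_G = (330 - 4q_O)/10.
Substituting one into the other gives q_O = 250/7 and q_G = 131/7.
Price P = 434 - 4·(381/7) = 1514/7.
Granite's profit: (1514/7)·(131/7) - 104·(131/7) - (131/7)² = 1751.1224.

1751.12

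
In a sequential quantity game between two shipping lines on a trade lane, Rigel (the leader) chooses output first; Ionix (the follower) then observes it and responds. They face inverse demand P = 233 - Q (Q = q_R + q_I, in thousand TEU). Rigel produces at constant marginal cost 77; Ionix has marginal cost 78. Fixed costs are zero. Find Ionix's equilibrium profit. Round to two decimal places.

The follower Ionix best-responds to any q_R: π_I = (233 - Q)q_I - 78q_I.
Follower FOC: 155 - q_R - 2q_I = 0, so q_I(q_R) = (155 - q_R)/2.
The leader anticipates this reaction. Substituting into P = 233 - Q gives P = 311/2 - (1/2)q_R, so π_R = (311/2 - (1/2)q_R)q_R - 77q_R.
Leader FOC: 157/2 - q_R = 0, so q_R = 157/2.
Then q_I = (155 - 157/2)/2 = 153/4.
Price P = 233 - 467/4 = 465/4.
Ionix's profit: (465/4 - 78)·(153/4) = 1463.0625.

1463.06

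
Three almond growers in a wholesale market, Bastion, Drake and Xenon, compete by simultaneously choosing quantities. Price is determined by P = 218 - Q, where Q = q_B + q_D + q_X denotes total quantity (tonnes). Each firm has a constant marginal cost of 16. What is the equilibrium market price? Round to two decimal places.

A representative firm's profit is π_i = q_i(218 - Q) - 16q_i.
Setting ∂π_i/∂q_i = 0 with rivals' quantities fixed: 202 - 2q_i - Σ_{j≠i} q_j = 0.
With identical firms every q_j equals q_i, so Σ_{j≠i} q_j = 2q_i and 202 = 4q_i, giving q_i = 101/2.
Total output Q = 303/2, so price P = 218 - 303/2 = 133/2.

66.50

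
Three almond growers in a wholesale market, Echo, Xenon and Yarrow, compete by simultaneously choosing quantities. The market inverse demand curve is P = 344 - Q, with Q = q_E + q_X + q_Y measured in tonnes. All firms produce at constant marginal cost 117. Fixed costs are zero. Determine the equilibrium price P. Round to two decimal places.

173.75

A representative firm's profit is π_i = q_i(344 - Q) - 117q_i.
Setting ∂π_i/∂q_i = 0 with rivals' quantities fixed: 227 - 2q_i - Σ_{j≠i} q_j = 0.
With identical firms every q_j equals q_i, so Σ_{j≠i} q_j = 2q_i and 227 = 4q_i, giving q_i = 227/4.
Total output Q = 681/4, so price P = 344 - 681/4 = 695/4.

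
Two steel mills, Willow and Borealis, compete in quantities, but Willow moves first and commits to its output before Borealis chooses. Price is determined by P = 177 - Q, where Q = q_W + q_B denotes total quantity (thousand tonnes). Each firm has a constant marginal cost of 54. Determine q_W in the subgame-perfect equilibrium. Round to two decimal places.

Solve by backward induction. Given q_W, the follower Borealis maximises π_B = (177 - q_W - q_B)q_B - 54q_B.
Follower FOC: 123 - q_W - 2q_B = 0, so q_B(q_W) = (123 - q_W)/2.
The leader anticipates this reaction. Substituting into P = 177 - Q gives P = 231/2 - (1/2)q_W, so π_W = (231/2 - (1/2)q_W)q_W - 54q_W.
Maximising: ∂π_W/∂q_W = 123/2 - q_W = 0, giving q_W = 123/2.
Then q_B = (123 - 123/2)/2 = 123/4.

61.50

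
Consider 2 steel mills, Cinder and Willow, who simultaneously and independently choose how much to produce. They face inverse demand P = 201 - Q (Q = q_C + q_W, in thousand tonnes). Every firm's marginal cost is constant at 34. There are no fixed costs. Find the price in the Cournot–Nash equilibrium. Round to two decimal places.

89.67

Each firm earns π_i = (201 - Q)q_i - 34q_i.
Setting ∂π_i/∂q_i = 0 with rivals' quantities fixed: 167 - 2q_i - q_j = 0.
By symmetry each firm produces the same amount; substituting q_j = q_i yields q_i = 167/3.
Total output Q = 334/3, so price P = 201 - 334/3 = 269/3.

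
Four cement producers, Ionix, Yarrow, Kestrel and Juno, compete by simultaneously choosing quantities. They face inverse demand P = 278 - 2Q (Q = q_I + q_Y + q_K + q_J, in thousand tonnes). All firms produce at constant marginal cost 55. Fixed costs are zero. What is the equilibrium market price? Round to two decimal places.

Each firm earns π_i = (278 - 2Q)q_i - 55q_i.
First-order condition (treating rivals' output as given): 223 - 4q_i - 2·Σ_{j≠i} q_j = 0.
By symmetry each firm produces the same amount; substituting Σ_{j≠i} q_j = 3q_i yields q_i = 223/10.
Total output Q = 446/5, so price P = 278 - 2·(446/5) = 498/5.

99.60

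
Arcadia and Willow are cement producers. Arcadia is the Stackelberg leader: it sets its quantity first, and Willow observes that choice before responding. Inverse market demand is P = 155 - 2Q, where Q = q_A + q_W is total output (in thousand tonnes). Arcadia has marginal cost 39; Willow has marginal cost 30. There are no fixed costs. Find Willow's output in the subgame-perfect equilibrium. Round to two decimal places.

17.88

Solve by backward induction. Given q_A, the follower Willow maximises π_W = (155 - 2q_A - 2q_W)q_W - 30q_W.
∂π_W/∂q_W = 125 - 2q_A - 4q_W = 0 gives the reaction function q_W = (125 - 2q_A)/4.
The leader anticipates this reaction. Substituting into P = 155 - 2Q gives P = 185/2 - q_A, so π_A = (185/2 - q_A)q_A - 39q_A.
Maximising: ∂π_A/∂q_A = 107/2 - 2q_A = 0, giving q_A = 107/4.
Then q_W = (125 - 2·(107/4))/4 = 143/8.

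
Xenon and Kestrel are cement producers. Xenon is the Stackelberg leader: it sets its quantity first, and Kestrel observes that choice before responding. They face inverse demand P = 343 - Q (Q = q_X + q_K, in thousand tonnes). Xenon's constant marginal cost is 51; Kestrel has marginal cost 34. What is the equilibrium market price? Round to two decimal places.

119.75

The follower Kestrel best-responds to any q_X: π_K = (343 - Q)q_K - 34q_K.
Follower FOC: 309 - q_X - 2q_K = 0, so q_K(q_X) = (309 - q_X)/2.
The leader anticipates this reaction. Substituting into P = 343 - Q gives P = 377/2 - (1/2)q_X, so π_X = (377/2 - (1/2)q_X)q_X - 51q_X.
The leader's first-order condition 275/2 - q_X = 0 yields q_X = 275/2.
Then q_K = (309 - 275/2)/2 = 343/4.
Total output Q = 893/4, so price P = 343 - 893/4 = 479/4.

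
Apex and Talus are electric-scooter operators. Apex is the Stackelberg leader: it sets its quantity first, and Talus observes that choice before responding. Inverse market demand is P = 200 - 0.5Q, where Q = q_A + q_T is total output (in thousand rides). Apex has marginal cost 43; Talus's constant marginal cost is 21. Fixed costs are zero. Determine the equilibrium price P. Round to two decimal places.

Solve by backward induction. Given q_A, the follower Talus maximises π_T = (200 - (1/2)q_A - (1/2)q_T)q_T - 21q_T.
∂π_T/∂q_T = 179 - (1/2)q_A - q_T = 0 gives the reaction function q_T = (179 - (1/2)q_A).
The leader anticipates this reaction. Substituting into P = 200 - 0.5Q gives P = 221/2 - (1/4)q_A, so π_A = (221/2 - (1/4)q_A)q_A - 43q_A.
The leader's first-order condition 135/2 - (1/2)q_A = 0 yields q_A = 135.
Then q_T = (179 - (1/2)·135) = 223/2.
Total output Q = 493/2, so price P = 200 - (1/2)·(493/2) = 307/4.

76.75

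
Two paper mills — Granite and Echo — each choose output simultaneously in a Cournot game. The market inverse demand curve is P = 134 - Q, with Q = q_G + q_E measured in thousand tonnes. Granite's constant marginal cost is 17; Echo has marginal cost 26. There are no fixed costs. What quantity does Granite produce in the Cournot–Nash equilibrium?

Granite's profit: π_G = (134 - Q)q_G - (17q_G). Setting ∂π_G/∂q_G = 0: 117 - 2q_G - (q_E) = 0.
Echo's first-order condition: 108 - 2q_E - (q_G) = 0.
So q_G = (117 - q_E)/2 and q_E = (108 - q_G)/2.
Solving the pair: q_G = 42, q_E = 33.

42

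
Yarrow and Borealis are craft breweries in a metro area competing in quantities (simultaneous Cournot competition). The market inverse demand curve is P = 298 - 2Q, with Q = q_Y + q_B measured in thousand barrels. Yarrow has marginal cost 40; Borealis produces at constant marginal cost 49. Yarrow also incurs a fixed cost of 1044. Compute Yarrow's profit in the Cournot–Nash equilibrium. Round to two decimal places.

2916.50

Yarrow's profit: π_Y = (298 - 2Q)q_Y - (40q_Y). Setting ∂π_Y/∂q_Y = 0: 258 - 4q_Y - 2(q_B) = 0.
Borealis's first-order condition: 249 - 4q_B - 2(q_Y) = 0.
So q_Y = (258 - 2q_B)/4 and q_B = (249 - 2q_Y)/4.
Solving the pair: q_Y = 89/2, q_B = 40.
Price P = 298 - 2·(169/2) = 129.
Yarrow's profit: (129 - 40)·(89/2) - 1044 = 2916.5000.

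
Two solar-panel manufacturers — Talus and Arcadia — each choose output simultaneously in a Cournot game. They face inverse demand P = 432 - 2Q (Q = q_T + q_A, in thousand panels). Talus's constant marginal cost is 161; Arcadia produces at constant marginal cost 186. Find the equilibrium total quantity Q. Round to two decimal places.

86.17

Talus's profit: π_T = (432 - 2Q)q_T - (161q_T). Setting ∂π_T/∂q_T = 0: 271 - 4q_T - 2(q_A) = 0.
Arcadia's first-order condition: 246 - 4q_A - 2(q_T) = 0.
Best responses: q_T = (271 - 2q_A)/4, q_A = (246 - 2q_T)/4.
Solving the pair: q_T = 148/3, q_A = 221/6.
Total output Q = 148/3 + 221/6 = 517/6.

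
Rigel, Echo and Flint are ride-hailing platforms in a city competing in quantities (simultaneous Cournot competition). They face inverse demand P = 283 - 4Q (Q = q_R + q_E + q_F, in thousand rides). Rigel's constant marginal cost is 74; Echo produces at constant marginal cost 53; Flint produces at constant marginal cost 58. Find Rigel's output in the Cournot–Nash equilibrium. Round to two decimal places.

10.75

Rigel's profit: π_R = (283 - 4Q)q_R - (74q_R). Setting ∂π_R/∂q_R = 0: 209 - 8q_R - 4(q_E + q_F) = 0.
Echo's profit: π_E = (283 - 4Q)q_E - (53q_E). Setting ∂π_E/∂q_E = 0: 230 - 8q_E - 4(q_R + q_F) = 0.
Flint's profit: π_F = (283 - 4Q)q_F - (58q_F). Setting ∂π_F/∂q_F = 0: 225 - 8q_F - 4(q_R + q_E) = 0.
Summing all 3 equations gives 664 − 16Q = 0, hence Q = 83/2.
Back-substituting: q_R = (209 − 166)/4 = 43/4, q_E = (230 − 166)/4 = 16, q_F = (225 − 166)/4 = 59/4.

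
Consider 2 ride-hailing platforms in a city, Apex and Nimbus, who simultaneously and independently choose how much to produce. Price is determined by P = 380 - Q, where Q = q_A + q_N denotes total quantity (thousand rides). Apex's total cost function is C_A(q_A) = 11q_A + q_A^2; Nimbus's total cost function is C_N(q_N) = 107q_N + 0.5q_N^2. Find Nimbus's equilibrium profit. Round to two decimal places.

6480.11

Apex's profit: π_A = (380 - Q)q_A - (11q_A + q_A²). Setting ∂π_A/∂q_A = 0: 369 - 4q_A - (q_N) = 0.
Nimbus's first-order condition: 273 - 3q_N - (q_A) = 0.
So q_A = (369 - q_N)/4 and q_N = (273 - q_A)/3.
Solving the pair: q_A = 834/11, q_N = 723/11.
Price P = 380 - 1557/11 = 238.4545.
Nimbus's profit: 238.4545·(723/11) - 107·(723/11) - (1/2)(723/11)² = 6480.1116.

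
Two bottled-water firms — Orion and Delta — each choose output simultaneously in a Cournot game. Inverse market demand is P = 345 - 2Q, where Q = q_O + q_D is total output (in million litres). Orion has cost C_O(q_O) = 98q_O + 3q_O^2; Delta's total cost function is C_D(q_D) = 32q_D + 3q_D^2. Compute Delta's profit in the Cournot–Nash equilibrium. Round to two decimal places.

Orion's profit: π_O = (345 - 2Q)q_O - (98q_O + 3q_O²). Setting ∂π_O/∂q_O = 0: 247 - 10q_O - 2(q_D) = 0.
Delta's first-order condition: 313 - 10q_D - 2(q_O) = 0.
So q_O = (247 - 2q_D)/10 and q_D = (313 - 2q_O)/10.
Substituting one into the other gives q_O = 461/24 and q_D = 659/24.
Price P = 345 - 2·(140/3) = 755/3.
Delta's profit: (755/3)·(659/24) - 32·(659/24) - 3(659/24)² = 3769.8003.

3769.80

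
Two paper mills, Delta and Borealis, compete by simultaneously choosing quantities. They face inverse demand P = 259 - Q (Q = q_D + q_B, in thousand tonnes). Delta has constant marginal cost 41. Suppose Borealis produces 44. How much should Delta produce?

With the rival's output fixed at 44, Delta's profit is π_D = (259 - 44 - q_D)q_D - (41q_D) = (215 - q_D)q_D - (41q_D).
∂π_D/∂q_D = 174 - 2q_D = 0, so q_D = 87.

87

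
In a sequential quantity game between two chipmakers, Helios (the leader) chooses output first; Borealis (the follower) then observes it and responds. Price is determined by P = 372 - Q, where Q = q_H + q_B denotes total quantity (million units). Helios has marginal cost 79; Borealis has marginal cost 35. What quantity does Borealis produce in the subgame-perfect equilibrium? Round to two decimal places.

106.25

Solve by backward induction. Given q_H, the follower Borealis maximises π_B = (372 - q_H - q_B)q_B - 35q_B.
Follower FOC: 337 - q_H - 2q_B = 0, so q_B(q_H) = (337 - q_H)/2.
The leader anticipates this reaction. Substituting into P = 372 - Q gives P = 407/2 - (1/2)q_H, so π_H = (407/2 - (1/2)q_H)q_H - 79q_H.
The leader's first-order condition 249/2 - q_H = 0 yields q_H = 249/2.
Then q_B = (337 - 249/2)/2 = 425/4.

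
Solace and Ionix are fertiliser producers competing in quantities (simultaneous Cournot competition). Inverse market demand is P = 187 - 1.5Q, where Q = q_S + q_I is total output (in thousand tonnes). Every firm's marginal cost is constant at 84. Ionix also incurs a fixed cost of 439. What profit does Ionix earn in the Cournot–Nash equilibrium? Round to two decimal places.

346.85

Each firm earns π_i = (187 - 1.5Q)q_i - 84q_i.
Setting ∂π_i/∂q_i = 0 with rivals' quantities fixed: 103 - 3q_i - (3/2)q_j = 0.
With identical firms every q_j equals q_i, so q_j = q_i and 103 = (9/2)q_i, giving q_i = 206/9.
Price P = 187 - (3/2)·(412/9) = 355/3.
Ionix's profit: (355/3 - 84)·(206/9) - 439 = 346.8519.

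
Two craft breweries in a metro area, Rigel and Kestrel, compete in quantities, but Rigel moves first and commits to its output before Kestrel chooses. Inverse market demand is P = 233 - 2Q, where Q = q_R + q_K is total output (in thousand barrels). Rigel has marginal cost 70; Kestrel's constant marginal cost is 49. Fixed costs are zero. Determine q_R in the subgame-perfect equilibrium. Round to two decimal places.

35.50

The follower Kestrel best-responds to any q_R: π_K = (233 - 2Q)q_K - 49q_K.
Follower FOC: 184 - 2q_R - 4q_K = 0, so q_K(q_R) = (184 - 2q_R)/4.
Rigel substitutes q_K(q_R) into its own profit: π_R = q_R(233 - 2q_R - (184 - 2q_R)/2) - 70q_R = (141 - q_R)q_R - 70q_R.
The leader's first-order condition 71 - 2q_R = 0 yields q_R = 71/2.
Then q_K = (184 - 2·(71/2))/4 = 113/4.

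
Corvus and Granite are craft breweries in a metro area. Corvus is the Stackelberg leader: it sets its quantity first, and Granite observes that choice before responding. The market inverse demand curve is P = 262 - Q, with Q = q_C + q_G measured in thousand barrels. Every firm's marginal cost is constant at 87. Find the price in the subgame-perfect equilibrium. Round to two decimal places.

130.75

Solve by backward induction. Given q_C, the follower Granite maximises π_G = (262 - q_C - q_G)q_G - 87q_G.
∂π_G/∂q_G = 175 - q_C - 2q_G = 0 gives the reaction function q_G = (175 - q_C)/2.
Corvus substitutes q_G(q_C) into its own profit: π_C = q_C(262 - q_C - (175 - q_C)/2) - 87q_C = (349/2 - (1/2)q_C)q_C - 87q_C.
Leader FOC: 175/2 - q_C = 0, so q_C = 175/2.
Then q_G = (175 - 175/2)/2 = 175/4.
Total output Q = 525/4, so price P = 262 - 525/4 = 523/4.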